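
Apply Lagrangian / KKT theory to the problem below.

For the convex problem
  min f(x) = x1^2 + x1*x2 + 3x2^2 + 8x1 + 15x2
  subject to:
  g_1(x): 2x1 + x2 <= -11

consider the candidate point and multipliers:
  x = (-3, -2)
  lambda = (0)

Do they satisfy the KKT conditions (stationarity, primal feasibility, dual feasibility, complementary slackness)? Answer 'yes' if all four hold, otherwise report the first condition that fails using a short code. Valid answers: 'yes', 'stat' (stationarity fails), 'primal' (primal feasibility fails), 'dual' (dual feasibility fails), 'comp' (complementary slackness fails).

Gradient of f: grad f(x) = Q x + c = (0, 0)
Constraint values g_i(x) = a_i^T x - b_i:
  g_1((-3, -2)) = 3
Stationarity residual: grad f(x) + sum_i lambda_i a_i = (0, 0)
  -> stationarity OK
Primal feasibility (all g_i <= 0): FAILS
Dual feasibility (all lambda_i >= 0): OK
Complementary slackness (lambda_i * g_i(x) = 0 for all i): OK

Verdict: the first failing condition is primal_feasibility -> primal.

primal


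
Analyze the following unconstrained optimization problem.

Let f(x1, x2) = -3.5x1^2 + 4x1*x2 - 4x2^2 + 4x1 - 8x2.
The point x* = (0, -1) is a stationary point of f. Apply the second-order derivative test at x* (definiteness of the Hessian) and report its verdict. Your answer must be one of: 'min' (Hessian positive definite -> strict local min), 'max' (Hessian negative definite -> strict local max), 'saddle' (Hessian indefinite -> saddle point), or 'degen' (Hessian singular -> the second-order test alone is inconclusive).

Compute the Hessian H = grad^2 f:
  H = [[-7, 4], [4, -8]]
Verify stationarity: grad f(x*) = H x* + g = (0, 0).
Eigenvalues of H: -11.5311, -3.4689.
Both eigenvalues < 0, so H is negative definite -> x* is a strict local max.

max


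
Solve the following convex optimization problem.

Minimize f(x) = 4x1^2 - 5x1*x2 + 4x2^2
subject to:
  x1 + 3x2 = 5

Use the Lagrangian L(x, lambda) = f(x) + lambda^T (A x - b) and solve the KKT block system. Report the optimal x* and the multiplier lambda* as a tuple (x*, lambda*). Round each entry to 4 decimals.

Form the Lagrangian:
  L(x, lambda) = (1/2) x^T Q x + c^T x + lambda^T (A x - b)
Stationarity (grad_x L = 0): Q x + c + A^T lambda = 0.
Primal feasibility: A x = b.

This gives the KKT block system:
  [ Q   A^T ] [ x     ]   [-c ]
  [ A    0  ] [ lambda ] = [ b ]

Solving the linear system:
  x*      = (1.0455, 1.3182)
  lambda* = (-1.7727)
  f(x*)   = 4.4318

x* = (1.0455, 1.3182), lambda* = (-1.7727)


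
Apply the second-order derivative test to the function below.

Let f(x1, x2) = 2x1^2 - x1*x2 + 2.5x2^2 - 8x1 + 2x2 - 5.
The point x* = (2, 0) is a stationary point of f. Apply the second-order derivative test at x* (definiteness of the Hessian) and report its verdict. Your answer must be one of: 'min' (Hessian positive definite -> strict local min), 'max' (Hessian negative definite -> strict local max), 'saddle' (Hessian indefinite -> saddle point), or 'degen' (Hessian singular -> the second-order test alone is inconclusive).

Compute the Hessian H = grad^2 f:
  H = [[4, -1], [-1, 5]]
Verify stationarity: grad f(x*) = H x* + g = (0, 0).
Eigenvalues of H: 3.382, 5.618.
Both eigenvalues > 0, so H is positive definite -> x* is a strict local min.

min


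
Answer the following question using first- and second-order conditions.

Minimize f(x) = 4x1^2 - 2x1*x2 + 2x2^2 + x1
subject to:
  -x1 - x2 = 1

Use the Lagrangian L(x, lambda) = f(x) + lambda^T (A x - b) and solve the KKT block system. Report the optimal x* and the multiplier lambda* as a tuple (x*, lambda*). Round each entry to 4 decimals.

Form the Lagrangian:
  L(x, lambda) = (1/2) x^T Q x + c^T x + lambda^T (A x - b)
Stationarity (grad_x L = 0): Q x + c + A^T lambda = 0.
Primal feasibility: A x = b.

This gives the KKT block system:
  [ Q   A^T ] [ x     ]   [-c ]
  [ A    0  ] [ lambda ] = [ b ]

Solving the linear system:
  x*      = (-0.4375, -0.5625)
  lambda* = (-1.375)
  f(x*)   = 0.4688

x* = (-0.4375, -0.5625), lambda* = (-1.375)


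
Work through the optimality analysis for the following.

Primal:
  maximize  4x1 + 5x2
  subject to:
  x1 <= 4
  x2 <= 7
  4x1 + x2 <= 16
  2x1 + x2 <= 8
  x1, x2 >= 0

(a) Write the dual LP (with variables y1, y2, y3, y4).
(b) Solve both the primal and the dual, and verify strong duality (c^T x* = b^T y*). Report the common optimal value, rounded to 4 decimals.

The standard primal-dual pair for 'max c^T x s.t. A x <= b, x >= 0' is:
  Dual:  min b^T y  s.t.  A^T y >= c,  y >= 0.

So the dual LP is:
  minimize  4y1 + 7y2 + 16y3 + 8y4
  subject to:
    y1 + 4y3 + 2y4 >= 4
    y2 + y3 + y4 >= 5
    y1, y2, y3, y4 >= 0

Solving the primal: x* = (0.5, 7).
  primal value c^T x* = 37.
Solving the dual: y* = (0, 3, 0, 2).
  dual value b^T y* = 37.
Strong duality: c^T x* = b^T y*. Confirmed.

37


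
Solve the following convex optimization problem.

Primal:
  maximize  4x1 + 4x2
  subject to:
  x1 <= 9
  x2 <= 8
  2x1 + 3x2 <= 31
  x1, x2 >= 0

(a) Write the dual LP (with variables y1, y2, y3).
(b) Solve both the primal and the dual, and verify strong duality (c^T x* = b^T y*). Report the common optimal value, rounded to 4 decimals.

The standard primal-dual pair for 'max c^T x s.t. A x <= b, x >= 0' is:
  Dual:  min b^T y  s.t.  A^T y >= c,  y >= 0.

So the dual LP is:
  minimize  9y1 + 8y2 + 31y3
  subject to:
    y1 + 2y3 >= 4
    y2 + 3y3 >= 4
    y1, y2, y3 >= 0

Solving the primal: x* = (9, 4.3333).
  primal value c^T x* = 53.3333.
Solving the dual: y* = (1.3333, 0, 1.3333).
  dual value b^T y* = 53.3333.
Strong duality: c^T x* = b^T y*. Confirmed.

53.3333


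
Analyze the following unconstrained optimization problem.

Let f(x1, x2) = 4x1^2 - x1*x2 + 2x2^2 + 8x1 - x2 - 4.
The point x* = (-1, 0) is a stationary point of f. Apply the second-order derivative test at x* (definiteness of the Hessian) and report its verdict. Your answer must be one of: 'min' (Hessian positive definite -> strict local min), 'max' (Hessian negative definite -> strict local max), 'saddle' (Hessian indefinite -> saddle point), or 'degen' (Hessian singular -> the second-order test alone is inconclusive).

Compute the Hessian H = grad^2 f:
  H = [[8, -1], [-1, 4]]
Verify stationarity: grad f(x*) = H x* + g = (0, 0).
Eigenvalues of H: 3.7639, 8.2361.
Both eigenvalues > 0, so H is positive definite -> x* is a strict local min.

min


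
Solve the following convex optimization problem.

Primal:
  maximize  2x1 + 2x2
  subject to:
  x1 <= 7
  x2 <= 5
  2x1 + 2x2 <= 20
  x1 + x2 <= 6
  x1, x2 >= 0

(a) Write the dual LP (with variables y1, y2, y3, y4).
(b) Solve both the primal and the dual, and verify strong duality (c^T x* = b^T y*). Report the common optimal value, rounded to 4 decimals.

The standard primal-dual pair for 'max c^T x s.t. A x <= b, x >= 0' is:
  Dual:  min b^T y  s.t.  A^T y >= c,  y >= 0.

So the dual LP is:
  minimize  7y1 + 5y2 + 20y3 + 6y4
  subject to:
    y1 + 2y3 + y4 >= 2
    y2 + 2y3 + y4 >= 2
    y1, y2, y3, y4 >= 0

Solving the primal: x* = (6, 0).
  primal value c^T x* = 12.
Solving the dual: y* = (0, 0, 0, 2).
  dual value b^T y* = 12.
Strong duality: c^T x* = b^T y*. Confirmed.

12


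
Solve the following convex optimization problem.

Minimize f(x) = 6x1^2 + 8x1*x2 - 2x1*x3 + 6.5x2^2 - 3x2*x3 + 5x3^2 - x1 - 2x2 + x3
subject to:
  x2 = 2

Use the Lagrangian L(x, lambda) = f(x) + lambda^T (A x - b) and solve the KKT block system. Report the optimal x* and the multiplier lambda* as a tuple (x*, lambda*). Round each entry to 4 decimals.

Form the Lagrangian:
  L(x, lambda) = (1/2) x^T Q x + c^T x + lambda^T (A x - b)
Stationarity (grad_x L = 0): Q x + c + A^T lambda = 0.
Primal feasibility: A x = b.

This gives the KKT block system:
  [ Q   A^T ] [ x     ]   [-c ]
  [ A    0  ] [ lambda ] = [ b ]

Solving the linear system:
  x*      = (-1.2069, 2, 0.2586)
  lambda* = (-13.569)
  f(x*)   = 12.3017

x* = (-1.2069, 2, 0.2586), lambda* = (-13.569)


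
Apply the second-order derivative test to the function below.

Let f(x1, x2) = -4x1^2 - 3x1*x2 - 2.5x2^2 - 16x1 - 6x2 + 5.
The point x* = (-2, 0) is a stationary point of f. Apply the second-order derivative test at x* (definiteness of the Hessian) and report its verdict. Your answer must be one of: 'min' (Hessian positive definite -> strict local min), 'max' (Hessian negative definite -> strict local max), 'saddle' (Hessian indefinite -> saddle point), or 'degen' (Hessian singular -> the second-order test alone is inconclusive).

Compute the Hessian H = grad^2 f:
  H = [[-8, -3], [-3, -5]]
Verify stationarity: grad f(x*) = H x* + g = (0, 0).
Eigenvalues of H: -9.8541, -3.1459.
Both eigenvalues < 0, so H is negative definite -> x* is a strict local max.

max


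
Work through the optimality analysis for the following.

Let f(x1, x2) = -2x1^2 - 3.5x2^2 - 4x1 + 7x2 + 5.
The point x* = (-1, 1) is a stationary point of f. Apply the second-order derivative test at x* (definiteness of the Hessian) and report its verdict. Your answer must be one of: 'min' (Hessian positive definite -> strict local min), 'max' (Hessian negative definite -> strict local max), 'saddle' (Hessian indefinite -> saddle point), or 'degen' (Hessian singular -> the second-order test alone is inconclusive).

Compute the Hessian H = grad^2 f:
  H = [[-4, 0], [0, -7]]
Verify stationarity: grad f(x*) = H x* + g = (0, 0).
Eigenvalues of H: -7, -4.
Both eigenvalues < 0, so H is negative definite -> x* is a strict local max.

max


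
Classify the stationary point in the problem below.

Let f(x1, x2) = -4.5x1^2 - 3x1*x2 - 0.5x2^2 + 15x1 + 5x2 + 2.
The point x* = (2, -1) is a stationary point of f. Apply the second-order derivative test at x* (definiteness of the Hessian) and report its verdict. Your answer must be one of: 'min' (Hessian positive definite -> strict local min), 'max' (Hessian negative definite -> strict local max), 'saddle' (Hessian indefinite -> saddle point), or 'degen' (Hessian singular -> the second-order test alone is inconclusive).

Compute the Hessian H = grad^2 f:
  H = [[-9, -3], [-3, -1]]
Verify stationarity: grad f(x*) = H x* + g = (0, 0).
Eigenvalues of H: -10, 0.
H has a zero eigenvalue (singular; negative semidefinite but not definite), so H is neither positive definite, negative definite, nor indefinite. The second-order test alone is inconclusive -> degen.
(Indeed, f is constant along the null direction of H through x*, so x* is not a strict local extremum.)

degen


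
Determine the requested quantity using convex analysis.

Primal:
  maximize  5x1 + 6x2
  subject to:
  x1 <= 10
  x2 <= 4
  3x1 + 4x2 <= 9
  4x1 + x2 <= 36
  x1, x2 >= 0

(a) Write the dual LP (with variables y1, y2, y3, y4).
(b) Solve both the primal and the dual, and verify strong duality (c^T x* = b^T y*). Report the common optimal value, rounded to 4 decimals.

The standard primal-dual pair for 'max c^T x s.t. A x <= b, x >= 0' is:
  Dual:  min b^T y  s.t.  A^T y >= c,  y >= 0.

So the dual LP is:
  minimize  10y1 + 4y2 + 9y3 + 36y4
  subject to:
    y1 + 3y3 + 4y4 >= 5
    y2 + 4y3 + y4 >= 6
    y1, y2, y3, y4 >= 0

Solving the primal: x* = (3, 0).
  primal value c^T x* = 15.
Solving the dual: y* = (0, 0, 1.6667, 0).
  dual value b^T y* = 15.
Strong duality: c^T x* = b^T y*. Confirmed.

15


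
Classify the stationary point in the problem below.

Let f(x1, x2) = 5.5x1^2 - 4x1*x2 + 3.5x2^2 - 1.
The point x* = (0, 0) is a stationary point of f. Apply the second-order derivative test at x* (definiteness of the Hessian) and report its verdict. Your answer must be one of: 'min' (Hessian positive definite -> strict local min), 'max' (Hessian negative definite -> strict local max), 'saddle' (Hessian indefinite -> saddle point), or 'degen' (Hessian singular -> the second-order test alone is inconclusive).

Compute the Hessian H = grad^2 f:
  H = [[11, -4], [-4, 7]]
Verify stationarity: grad f(x*) = H x* + g = (0, 0).
Eigenvalues of H: 4.5279, 13.4721.
Both eigenvalues > 0, so H is positive definite -> x* is a strict local min.

min


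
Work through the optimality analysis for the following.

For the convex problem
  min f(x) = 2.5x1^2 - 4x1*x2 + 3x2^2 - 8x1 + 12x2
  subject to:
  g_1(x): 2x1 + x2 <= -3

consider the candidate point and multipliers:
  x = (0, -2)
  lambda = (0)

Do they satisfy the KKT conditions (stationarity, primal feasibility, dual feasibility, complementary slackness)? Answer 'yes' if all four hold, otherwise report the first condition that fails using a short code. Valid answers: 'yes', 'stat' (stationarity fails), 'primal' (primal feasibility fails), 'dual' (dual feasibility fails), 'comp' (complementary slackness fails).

Gradient of f: grad f(x) = Q x + c = (0, 0)
Constraint values g_i(x) = a_i^T x - b_i:
  g_1((0, -2)) = 1
Stationarity residual: grad f(x) + sum_i lambda_i a_i = (0, 0)
  -> stationarity OK
Primal feasibility (all g_i <= 0): FAILS
Dual feasibility (all lambda_i >= 0): OK
Complementary slackness (lambda_i * g_i(x) = 0 for all i): OK

Verdict: the first failing condition is primal_feasibility -> primal.

primal


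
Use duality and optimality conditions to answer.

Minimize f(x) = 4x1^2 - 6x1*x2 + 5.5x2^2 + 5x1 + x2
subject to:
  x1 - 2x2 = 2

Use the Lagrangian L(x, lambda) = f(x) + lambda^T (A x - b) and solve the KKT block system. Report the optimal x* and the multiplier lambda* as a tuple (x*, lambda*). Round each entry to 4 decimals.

Form the Lagrangian:
  L(x, lambda) = (1/2) x^T Q x + c^T x + lambda^T (A x - b)
Stationarity (grad_x L = 0): Q x + c + A^T lambda = 0.
Primal feasibility: A x = b.

This gives the KKT block system:
  [ Q   A^T ] [ x     ]   [-c ]
  [ A    0  ] [ lambda ] = [ b ]

Solving the linear system:
  x*      = (-1.2632, -1.6316)
  lambda* = (-4.6842)
  f(x*)   = 0.7105

x* = (-1.2632, -1.6316), lambda* = (-4.6842)


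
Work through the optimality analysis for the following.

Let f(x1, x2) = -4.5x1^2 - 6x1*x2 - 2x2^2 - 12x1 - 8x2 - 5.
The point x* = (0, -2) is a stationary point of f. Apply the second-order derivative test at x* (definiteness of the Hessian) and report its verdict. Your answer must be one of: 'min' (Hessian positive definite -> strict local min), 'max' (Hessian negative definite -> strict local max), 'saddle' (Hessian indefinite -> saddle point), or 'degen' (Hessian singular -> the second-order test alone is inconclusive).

Compute the Hessian H = grad^2 f:
  H = [[-9, -6], [-6, -4]]
Verify stationarity: grad f(x*) = H x* + g = (0, 0).
Eigenvalues of H: -13, 0.
H has a zero eigenvalue (singular; negative semidefinite but not definite), so H is neither positive definite, negative definite, nor indefinite. The second-order test alone is inconclusive -> degen.
(Indeed, f is constant along the null direction of H through x*, so x* is not a strict local extremum.)

degen


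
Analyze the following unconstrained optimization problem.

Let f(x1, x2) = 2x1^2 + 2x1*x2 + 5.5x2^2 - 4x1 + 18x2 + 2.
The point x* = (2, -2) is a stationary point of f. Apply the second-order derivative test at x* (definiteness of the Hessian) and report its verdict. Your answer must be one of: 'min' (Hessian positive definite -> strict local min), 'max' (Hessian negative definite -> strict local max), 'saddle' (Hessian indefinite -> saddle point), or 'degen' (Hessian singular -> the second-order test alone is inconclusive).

Compute the Hessian H = grad^2 f:
  H = [[4, 2], [2, 11]]
Verify stationarity: grad f(x*) = H x* + g = (0, 0).
Eigenvalues of H: 3.4689, 11.5311.
Both eigenvalues > 0, so H is positive definite -> x* is a strict local min.

min


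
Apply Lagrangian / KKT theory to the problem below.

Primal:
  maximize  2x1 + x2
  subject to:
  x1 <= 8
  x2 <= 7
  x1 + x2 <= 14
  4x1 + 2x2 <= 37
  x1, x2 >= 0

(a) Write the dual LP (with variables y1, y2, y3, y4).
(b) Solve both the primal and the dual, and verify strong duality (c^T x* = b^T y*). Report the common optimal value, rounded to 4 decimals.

The standard primal-dual pair for 'max c^T x s.t. A x <= b, x >= 0' is:
  Dual:  min b^T y  s.t.  A^T y >= c,  y >= 0.

So the dual LP is:
  minimize  8y1 + 7y2 + 14y3 + 37y4
  subject to:
    y1 + y3 + 4y4 >= 2
    y2 + y3 + 2y4 >= 1
    y1, y2, y3, y4 >= 0

Solving the primal: x* = (5.75, 7).
  primal value c^T x* = 18.5.
Solving the dual: y* = (0, 0, 0, 0.5).
  dual value b^T y* = 18.5.
Strong duality: c^T x* = b^T y*. Confirmed.

18.5


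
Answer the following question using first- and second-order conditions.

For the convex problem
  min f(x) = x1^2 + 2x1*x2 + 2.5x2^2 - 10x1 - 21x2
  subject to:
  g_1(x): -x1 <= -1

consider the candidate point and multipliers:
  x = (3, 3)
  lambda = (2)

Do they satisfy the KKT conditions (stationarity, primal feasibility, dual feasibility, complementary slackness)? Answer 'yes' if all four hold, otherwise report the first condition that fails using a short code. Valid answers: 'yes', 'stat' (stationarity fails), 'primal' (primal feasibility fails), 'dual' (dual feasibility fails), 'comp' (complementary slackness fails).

Gradient of f: grad f(x) = Q x + c = (2, 0)
Constraint values g_i(x) = a_i^T x - b_i:
  g_1((3, 3)) = -2
Stationarity residual: grad f(x) + sum_i lambda_i a_i = (0, 0)
  -> stationarity OK
Primal feasibility (all g_i <= 0): OK
Dual feasibility (all lambda_i >= 0): OK
Complementary slackness (lambda_i * g_i(x) = 0 for all i): FAILS

Verdict: the first failing condition is complementary_slackness -> comp.

comp


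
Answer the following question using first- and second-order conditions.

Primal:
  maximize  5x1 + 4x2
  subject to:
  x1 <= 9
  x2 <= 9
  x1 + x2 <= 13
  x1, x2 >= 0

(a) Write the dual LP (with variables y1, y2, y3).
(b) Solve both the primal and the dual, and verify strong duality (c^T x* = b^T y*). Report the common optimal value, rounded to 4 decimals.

The standard primal-dual pair for 'max c^T x s.t. A x <= b, x >= 0' is:
  Dual:  min b^T y  s.t.  A^T y >= c,  y >= 0.

So the dual LP is:
  minimize  9y1 + 9y2 + 13y3
  subject to:
    y1 + y3 >= 5
    y2 + y3 >= 4
    y1, y2, y3 >= 0

Solving the primal: x* = (9, 4).
  primal value c^T x* = 61.
Solving the dual: y* = (1, 0, 4).
  dual value b^T y* = 61.
Strong duality: c^T x* = b^T y*. Confirmed.

61


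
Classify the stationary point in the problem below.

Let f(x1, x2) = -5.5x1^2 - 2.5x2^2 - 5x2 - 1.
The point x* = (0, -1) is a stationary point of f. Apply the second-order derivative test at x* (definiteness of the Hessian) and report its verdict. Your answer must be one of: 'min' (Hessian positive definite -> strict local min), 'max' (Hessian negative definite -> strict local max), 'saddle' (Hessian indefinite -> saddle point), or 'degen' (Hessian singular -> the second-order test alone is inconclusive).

Compute the Hessian H = grad^2 f:
  H = [[-11, 0], [0, -5]]
Verify stationarity: grad f(x*) = H x* + g = (0, 0).
Eigenvalues of H: -11, -5.
Both eigenvalues < 0, so H is negative definite -> x* is a strict local max.

max


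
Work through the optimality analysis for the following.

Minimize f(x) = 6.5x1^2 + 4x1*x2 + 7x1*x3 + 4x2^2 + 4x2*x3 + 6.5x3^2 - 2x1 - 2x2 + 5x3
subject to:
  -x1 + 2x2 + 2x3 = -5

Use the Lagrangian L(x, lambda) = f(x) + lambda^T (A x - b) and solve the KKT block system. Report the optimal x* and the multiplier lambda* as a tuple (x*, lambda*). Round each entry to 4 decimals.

Form the Lagrangian:
  L(x, lambda) = (1/2) x^T Q x + c^T x + lambda^T (A x - b)
Stationarity (grad_x L = 0): Q x + c + A^T lambda = 0.
Primal feasibility: A x = b.

This gives the KKT block system:
  [ Q   A^T ] [ x     ]   [-c ]
  [ A    0  ] [ lambda ] = [ b ]

Solving the linear system:
  x*      = (1.2846, -0.4512, -1.4065)
  lambda* = (3.0488)
  f(x*)   = 3.2724

x* = (1.2846, -0.4512, -1.4065), lambda* = (3.0488)


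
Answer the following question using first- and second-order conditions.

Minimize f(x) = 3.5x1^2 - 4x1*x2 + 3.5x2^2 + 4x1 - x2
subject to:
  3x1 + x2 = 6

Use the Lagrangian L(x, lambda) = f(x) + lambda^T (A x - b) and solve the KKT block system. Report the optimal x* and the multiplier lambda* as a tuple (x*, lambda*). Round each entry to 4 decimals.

Form the Lagrangian:
  L(x, lambda) = (1/2) x^T Q x + c^T x + lambda^T (A x - b)
Stationarity (grad_x L = 0): Q x + c + A^T lambda = 0.
Primal feasibility: A x = b.

This gives the KKT block system:
  [ Q   A^T ] [ x     ]   [-c ]
  [ A    0  ] [ lambda ] = [ b ]

Solving the linear system:
  x*      = (1.5213, 1.4362)
  lambda* = (-2.9681)
  f(x*)   = 11.2287

x* = (1.5213, 1.4362), lambda* = (-2.9681)


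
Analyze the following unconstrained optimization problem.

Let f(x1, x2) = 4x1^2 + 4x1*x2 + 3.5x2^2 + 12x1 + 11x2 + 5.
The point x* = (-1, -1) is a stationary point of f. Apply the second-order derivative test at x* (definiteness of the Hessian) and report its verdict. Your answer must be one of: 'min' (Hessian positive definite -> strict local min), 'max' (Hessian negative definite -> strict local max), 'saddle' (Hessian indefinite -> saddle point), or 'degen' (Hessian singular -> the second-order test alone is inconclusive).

Compute the Hessian H = grad^2 f:
  H = [[8, 4], [4, 7]]
Verify stationarity: grad f(x*) = H x* + g = (0, 0).
Eigenvalues of H: 3.4689, 11.5311.
Both eigenvalues > 0, so H is positive definite -> x* is a strict local min.

min


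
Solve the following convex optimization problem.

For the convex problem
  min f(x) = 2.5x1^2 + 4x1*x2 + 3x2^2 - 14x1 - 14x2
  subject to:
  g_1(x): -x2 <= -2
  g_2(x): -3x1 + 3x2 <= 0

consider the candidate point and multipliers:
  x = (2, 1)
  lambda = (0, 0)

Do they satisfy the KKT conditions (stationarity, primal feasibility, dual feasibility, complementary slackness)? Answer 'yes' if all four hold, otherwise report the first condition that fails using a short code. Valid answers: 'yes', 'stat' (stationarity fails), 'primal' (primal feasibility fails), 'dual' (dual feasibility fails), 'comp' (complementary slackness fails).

Gradient of f: grad f(x) = Q x + c = (0, 0)
Constraint values g_i(x) = a_i^T x - b_i:
  g_1((2, 1)) = 1
  g_2((2, 1)) = -3
Stationarity residual: grad f(x) + sum_i lambda_i a_i = (0, 0)
  -> stationarity OK
Primal feasibility (all g_i <= 0): FAILS
Dual feasibility (all lambda_i >= 0): OK
Complementary slackness (lambda_i * g_i(x) = 0 for all i): OK

Verdict: the first failing condition is primal_feasibility -> primal.

primal


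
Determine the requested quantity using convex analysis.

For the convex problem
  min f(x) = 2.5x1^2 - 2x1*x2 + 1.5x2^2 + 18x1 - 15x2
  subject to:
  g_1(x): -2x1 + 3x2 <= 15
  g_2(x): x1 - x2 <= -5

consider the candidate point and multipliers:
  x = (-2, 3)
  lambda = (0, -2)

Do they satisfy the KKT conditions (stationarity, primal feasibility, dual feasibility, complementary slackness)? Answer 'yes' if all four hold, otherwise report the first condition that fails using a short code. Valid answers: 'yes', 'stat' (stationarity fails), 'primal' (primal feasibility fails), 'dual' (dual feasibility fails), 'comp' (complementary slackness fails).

Gradient of f: grad f(x) = Q x + c = (2, -2)
Constraint values g_i(x) = a_i^T x - b_i:
  g_1((-2, 3)) = -2
  g_2((-2, 3)) = 0
Stationarity residual: grad f(x) + sum_i lambda_i a_i = (0, 0)
  -> stationarity OK
Primal feasibility (all g_i <= 0): OK
Dual feasibility (all lambda_i >= 0): FAILS
Complementary slackness (lambda_i * g_i(x) = 0 for all i): OK

Verdict: the first failing condition is dual_feasibility -> dual.

dual


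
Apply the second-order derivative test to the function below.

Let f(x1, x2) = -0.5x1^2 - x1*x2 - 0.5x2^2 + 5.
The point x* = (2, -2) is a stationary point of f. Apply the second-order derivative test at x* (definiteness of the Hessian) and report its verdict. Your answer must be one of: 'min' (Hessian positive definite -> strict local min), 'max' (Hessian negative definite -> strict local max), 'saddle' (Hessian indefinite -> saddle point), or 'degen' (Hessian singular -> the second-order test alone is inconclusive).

Compute the Hessian H = grad^2 f:
  H = [[-1, -1], [-1, -1]]
Verify stationarity: grad f(x*) = H x* + g = (0, 0).
Eigenvalues of H: -2, 0.
H has a zero eigenvalue (singular; negative semidefinite but not definite), so H is neither positive definite, negative definite, nor indefinite. The second-order test alone is inconclusive -> degen.
(Indeed, f is constant along the null direction of H through x*, so x* is not a strict local extremum.)

degen


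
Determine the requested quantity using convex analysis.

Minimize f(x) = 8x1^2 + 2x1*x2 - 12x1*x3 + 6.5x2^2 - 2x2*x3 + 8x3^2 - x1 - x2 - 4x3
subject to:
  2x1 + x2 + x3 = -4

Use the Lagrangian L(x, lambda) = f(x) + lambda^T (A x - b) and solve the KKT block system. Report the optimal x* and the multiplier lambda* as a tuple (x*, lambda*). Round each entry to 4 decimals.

Form the Lagrangian:
  L(x, lambda) = (1/2) x^T Q x + c^T x + lambda^T (A x - b)
Stationarity (grad_x L = 0): Q x + c + A^T lambda = 0.
Primal feasibility: A x = b.

This gives the KKT block system:
  [ Q   A^T ] [ x     ]   [-c ]
  [ A    0  ] [ lambda ] = [ b ]

Solving the linear system:
  x*      = (-1.3277, -0.261, -1.0835)
  lambda* = (4.8817)
  f(x*)   = 12.7248

x* = (-1.3277, -0.261, -1.0835), lambda* = (4.8817)


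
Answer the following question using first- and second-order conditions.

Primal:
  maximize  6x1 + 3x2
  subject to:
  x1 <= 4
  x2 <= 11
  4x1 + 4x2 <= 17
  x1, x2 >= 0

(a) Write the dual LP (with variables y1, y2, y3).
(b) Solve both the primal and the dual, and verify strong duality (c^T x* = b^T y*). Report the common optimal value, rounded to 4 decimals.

The standard primal-dual pair for 'max c^T x s.t. A x <= b, x >= 0' is:
  Dual:  min b^T y  s.t.  A^T y >= c,  y >= 0.

So the dual LP is:
  minimize  4y1 + 11y2 + 17y3
  subject to:
    y1 + 4y3 >= 6
    y2 + 4y3 >= 3
    y1, y2, y3 >= 0

Solving the primal: x* = (4, 0.25).
  primal value c^T x* = 24.75.
Solving the dual: y* = (3, 0, 0.75).
  dual value b^T y* = 24.75.
Strong duality: c^T x* = b^T y*. Confirmed.

24.75


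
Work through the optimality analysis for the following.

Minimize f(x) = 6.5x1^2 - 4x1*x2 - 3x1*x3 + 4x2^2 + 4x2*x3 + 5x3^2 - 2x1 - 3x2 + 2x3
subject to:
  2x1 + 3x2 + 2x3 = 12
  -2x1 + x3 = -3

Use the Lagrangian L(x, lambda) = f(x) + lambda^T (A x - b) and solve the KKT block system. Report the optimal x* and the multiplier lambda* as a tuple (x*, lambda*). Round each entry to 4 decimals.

Form the Lagrangian:
  L(x, lambda) = (1/2) x^T Q x + c^T x + lambda^T (A x - b)
Stationarity (grad_x L = 0): Q x + c + A^T lambda = 0.
Primal feasibility: A x = b.

This gives the KKT block system:
  [ Q   A^T ] [ x     ]   [-c ]
  [ A    0  ] [ lambda ] = [ b ]

Solving the linear system:
  x*      = (1.5965, 2.807, 0.193)
  lambda* = (-4.614, -1.1404)
  f(x*)   = 20.3596

x* = (1.5965, 2.807, 0.193), lambda* = (-4.614, -1.1404)


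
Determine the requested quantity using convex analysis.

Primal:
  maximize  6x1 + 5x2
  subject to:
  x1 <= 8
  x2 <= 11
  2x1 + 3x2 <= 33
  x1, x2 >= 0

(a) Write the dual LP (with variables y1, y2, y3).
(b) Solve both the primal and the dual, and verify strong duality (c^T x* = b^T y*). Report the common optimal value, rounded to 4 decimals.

The standard primal-dual pair for 'max c^T x s.t. A x <= b, x >= 0' is:
  Dual:  min b^T y  s.t.  A^T y >= c,  y >= 0.

So the dual LP is:
  minimize  8y1 + 11y2 + 33y3
  subject to:
    y1 + 2y3 >= 6
    y2 + 3y3 >= 5
    y1, y2, y3 >= 0

Solving the primal: x* = (8, 5.6667).
  primal value c^T x* = 76.3333.
Solving the dual: y* = (2.6667, 0, 1.6667).
  dual value b^T y* = 76.3333.
Strong duality: c^T x* = b^T y*. Confirmed.

76.3333


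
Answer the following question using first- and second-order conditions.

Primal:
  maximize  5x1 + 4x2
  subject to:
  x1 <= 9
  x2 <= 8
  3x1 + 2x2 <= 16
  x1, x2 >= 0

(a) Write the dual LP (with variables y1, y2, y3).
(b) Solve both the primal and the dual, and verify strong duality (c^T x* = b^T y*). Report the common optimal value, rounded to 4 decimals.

The standard primal-dual pair for 'max c^T x s.t. A x <= b, x >= 0' is:
  Dual:  min b^T y  s.t.  A^T y >= c,  y >= 0.

So the dual LP is:
  minimize  9y1 + 8y2 + 16y3
  subject to:
    y1 + 3y3 >= 5
    y2 + 2y3 >= 4
    y1, y2, y3 >= 0

Solving the primal: x* = (0, 8).
  primal value c^T x* = 32.
Solving the dual: y* = (0, 0.6667, 1.6667).
  dual value b^T y* = 32.
Strong duality: c^T x* = b^T y*. Confirmed.

32


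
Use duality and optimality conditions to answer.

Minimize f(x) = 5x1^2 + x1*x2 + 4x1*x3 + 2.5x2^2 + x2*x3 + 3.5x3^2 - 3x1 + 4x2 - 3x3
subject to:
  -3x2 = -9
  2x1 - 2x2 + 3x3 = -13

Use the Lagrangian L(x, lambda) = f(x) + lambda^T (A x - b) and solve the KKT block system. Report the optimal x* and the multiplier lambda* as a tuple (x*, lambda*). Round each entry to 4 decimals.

Form the Lagrangian:
  L(x, lambda) = (1/2) x^T Q x + c^T x + lambda^T (A x - b)
Stationarity (grad_x L = 0): Q x + c + A^T lambda = 0.
Primal feasibility: A x = b.

This gives the KKT block system:
  [ Q   A^T ] [ x     ]   [-c ]
  [ A    0  ] [ lambda ] = [ b ]

Solving the linear system:
  x*      = (-0.2, 3, -2.2)
  lambda* = (1.9333, 5.4)
  f(x*)   = 53.4

x* = (-0.2, 3, -2.2), lambda* = (1.9333, 5.4)


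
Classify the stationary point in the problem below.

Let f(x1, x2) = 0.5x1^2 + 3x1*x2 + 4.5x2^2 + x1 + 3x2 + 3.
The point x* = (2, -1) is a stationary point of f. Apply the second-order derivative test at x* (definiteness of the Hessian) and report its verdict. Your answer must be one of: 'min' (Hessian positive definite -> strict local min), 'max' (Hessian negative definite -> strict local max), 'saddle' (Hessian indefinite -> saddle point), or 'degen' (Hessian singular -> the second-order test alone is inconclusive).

Compute the Hessian H = grad^2 f:
  H = [[1, 3], [3, 9]]
Verify stationarity: grad f(x*) = H x* + g = (0, 0).
Eigenvalues of H: 0, 10.
H has a zero eigenvalue (singular; positive semidefinite but not definite), so H is neither positive definite, negative definite, nor indefinite. The second-order test alone is inconclusive -> degen.
(Indeed, f is constant along the null direction of H through x*, so x* is not a strict local extremum.)

degen


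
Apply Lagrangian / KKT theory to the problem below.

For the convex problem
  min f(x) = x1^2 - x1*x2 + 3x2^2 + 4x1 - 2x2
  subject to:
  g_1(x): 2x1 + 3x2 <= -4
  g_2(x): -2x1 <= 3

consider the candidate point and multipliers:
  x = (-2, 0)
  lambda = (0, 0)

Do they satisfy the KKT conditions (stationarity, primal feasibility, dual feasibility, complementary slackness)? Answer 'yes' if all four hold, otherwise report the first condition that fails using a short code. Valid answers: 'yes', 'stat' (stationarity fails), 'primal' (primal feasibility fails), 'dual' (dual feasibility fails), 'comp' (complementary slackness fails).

Gradient of f: grad f(x) = Q x + c = (0, 0)
Constraint values g_i(x) = a_i^T x - b_i:
  g_1((-2, 0)) = 0
  g_2((-2, 0)) = 1
Stationarity residual: grad f(x) + sum_i lambda_i a_i = (0, 0)
  -> stationarity OK
Primal feasibility (all g_i <= 0): FAILS
Dual feasibility (all lambda_i >= 0): OK
Complementary slackness (lambda_i * g_i(x) = 0 for all i): OK

Verdict: the first failing condition is primal_feasibility -> primal.

primal


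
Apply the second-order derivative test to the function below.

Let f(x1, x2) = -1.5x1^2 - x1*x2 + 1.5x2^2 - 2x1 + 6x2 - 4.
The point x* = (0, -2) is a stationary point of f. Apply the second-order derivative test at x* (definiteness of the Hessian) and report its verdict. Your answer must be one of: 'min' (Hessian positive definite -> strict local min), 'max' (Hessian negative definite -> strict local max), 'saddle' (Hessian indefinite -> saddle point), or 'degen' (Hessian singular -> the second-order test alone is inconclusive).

Compute the Hessian H = grad^2 f:
  H = [[-3, -1], [-1, 3]]
Verify stationarity: grad f(x*) = H x* + g = (0, 0).
Eigenvalues of H: -3.1623, 3.1623.
Eigenvalues have mixed signs, so H is indefinite -> x* is a saddle point.

saddle


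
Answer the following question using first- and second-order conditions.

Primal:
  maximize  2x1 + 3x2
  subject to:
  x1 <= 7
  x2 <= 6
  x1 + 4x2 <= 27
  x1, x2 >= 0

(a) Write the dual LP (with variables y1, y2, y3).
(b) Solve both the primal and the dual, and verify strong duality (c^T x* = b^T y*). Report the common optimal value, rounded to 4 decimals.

The standard primal-dual pair for 'max c^T x s.t. A x <= b, x >= 0' is:
  Dual:  min b^T y  s.t.  A^T y >= c,  y >= 0.

So the dual LP is:
  minimize  7y1 + 6y2 + 27y3
  subject to:
    y1 + y3 >= 2
    y2 + 4y3 >= 3
    y1, y2, y3 >= 0

Solving the primal: x* = (7, 5).
  primal value c^T x* = 29.
Solving the dual: y* = (1.25, 0, 0.75).
  dual value b^T y* = 29.
Strong duality: c^T x* = b^T y*. Confirmed.

29


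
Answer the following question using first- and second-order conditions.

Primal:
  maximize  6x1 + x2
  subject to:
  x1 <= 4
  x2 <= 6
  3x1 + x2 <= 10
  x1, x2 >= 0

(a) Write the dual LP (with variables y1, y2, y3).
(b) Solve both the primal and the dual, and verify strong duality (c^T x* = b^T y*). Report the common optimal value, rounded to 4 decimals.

The standard primal-dual pair for 'max c^T x s.t. A x <= b, x >= 0' is:
  Dual:  min b^T y  s.t.  A^T y >= c,  y >= 0.

So the dual LP is:
  minimize  4y1 + 6y2 + 10y3
  subject to:
    y1 + 3y3 >= 6
    y2 + y3 >= 1
    y1, y2, y3 >= 0

Solving the primal: x* = (3.3333, 0).
  primal value c^T x* = 20.
Solving the dual: y* = (0, 0, 2).
  dual value b^T y* = 20.
Strong duality: c^T x* = b^T y*. Confirmed.

20


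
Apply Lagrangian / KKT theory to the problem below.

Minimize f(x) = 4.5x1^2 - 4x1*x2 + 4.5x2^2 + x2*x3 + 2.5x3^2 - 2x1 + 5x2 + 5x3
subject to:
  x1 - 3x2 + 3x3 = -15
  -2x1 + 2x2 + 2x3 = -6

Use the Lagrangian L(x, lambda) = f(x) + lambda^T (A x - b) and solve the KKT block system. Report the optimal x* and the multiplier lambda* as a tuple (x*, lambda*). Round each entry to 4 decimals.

Form the Lagrangian:
  L(x, lambda) = (1/2) x^T Q x + c^T x + lambda^T (A x - b)
Stationarity (grad_x L = 0): Q x + c + A^T lambda = 0.
Primal feasibility: A x = b.

This gives the KKT block system:
  [ Q   A^T ] [ x     ]   [-c ]
  [ A    0  ] [ lambda ] = [ b ]

Solving the linear system:
  x*      = (0.4615, 1.3077, -3.8462)
  lambda* = (4, 0.4615)
  f(x*)   = 24.5769

x* = (0.4615, 1.3077, -3.8462), lambda* = (4, 0.4615)


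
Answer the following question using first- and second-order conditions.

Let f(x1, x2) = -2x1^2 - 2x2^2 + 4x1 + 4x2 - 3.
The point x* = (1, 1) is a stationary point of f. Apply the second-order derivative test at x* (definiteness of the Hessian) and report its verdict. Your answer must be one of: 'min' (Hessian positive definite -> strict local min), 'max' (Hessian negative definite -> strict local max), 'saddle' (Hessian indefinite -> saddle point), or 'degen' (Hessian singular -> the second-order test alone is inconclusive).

Compute the Hessian H = grad^2 f:
  H = [[-4, 0], [0, -4]]
Verify stationarity: grad f(x*) = H x* + g = (0, 0).
Eigenvalues of H: -4, -4.
Both eigenvalues < 0, so H is negative definite -> x* is a strict local max.

max


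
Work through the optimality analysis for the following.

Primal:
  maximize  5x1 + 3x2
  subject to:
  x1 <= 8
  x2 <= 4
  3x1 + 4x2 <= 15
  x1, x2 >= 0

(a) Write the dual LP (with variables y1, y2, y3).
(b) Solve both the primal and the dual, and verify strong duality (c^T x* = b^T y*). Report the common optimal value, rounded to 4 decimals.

The standard primal-dual pair for 'max c^T x s.t. A x <= b, x >= 0' is:
  Dual:  min b^T y  s.t.  A^T y >= c,  y >= 0.

So the dual LP is:
  minimize  8y1 + 4y2 + 15y3
  subject to:
    y1 + 3y3 >= 5
    y2 + 4y3 >= 3
    y1, y2, y3 >= 0

Solving the primal: x* = (5, 0).
  primal value c^T x* = 25.
Solving the dual: y* = (0, 0, 1.6667).
  dual value b^T y* = 25.
Strong duality: c^T x* = b^T y*. Confirmed.

25


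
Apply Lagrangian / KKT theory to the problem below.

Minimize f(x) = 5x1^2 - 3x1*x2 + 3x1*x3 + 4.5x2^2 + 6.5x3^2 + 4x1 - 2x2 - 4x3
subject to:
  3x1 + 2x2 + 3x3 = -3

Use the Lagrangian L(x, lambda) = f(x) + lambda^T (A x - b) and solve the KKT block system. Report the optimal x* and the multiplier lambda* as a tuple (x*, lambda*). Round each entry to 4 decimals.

Form the Lagrangian:
  L(x, lambda) = (1/2) x^T Q x + c^T x + lambda^T (A x - b)
Stationarity (grad_x L = 0): Q x + c + A^T lambda = 0.
Primal feasibility: A x = b.

This gives the KKT block system:
  [ Q   A^T ] [ x     ]   [-c ]
  [ A    0  ] [ lambda ] = [ b ]

Solving the linear system:
  x*      = (-0.9748, -0.3897, 0.2346)
  lambda* = (1.2916)
  f(x*)   = -0.0916

x* = (-0.9748, -0.3897, 0.2346), lambda* = (1.2916)


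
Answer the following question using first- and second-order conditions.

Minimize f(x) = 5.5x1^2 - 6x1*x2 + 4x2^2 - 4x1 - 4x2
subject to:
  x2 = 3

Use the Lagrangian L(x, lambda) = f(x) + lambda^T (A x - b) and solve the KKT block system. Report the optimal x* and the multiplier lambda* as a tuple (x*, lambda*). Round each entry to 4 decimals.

Form the Lagrangian:
  L(x, lambda) = (1/2) x^T Q x + c^T x + lambda^T (A x - b)
Stationarity (grad_x L = 0): Q x + c + A^T lambda = 0.
Primal feasibility: A x = b.

This gives the KKT block system:
  [ Q   A^T ] [ x     ]   [-c ]
  [ A    0  ] [ lambda ] = [ b ]

Solving the linear system:
  x*      = (2, 3)
  lambda* = (-8)
  f(x*)   = 2

x* = (2, 3), lambda* = (-8)


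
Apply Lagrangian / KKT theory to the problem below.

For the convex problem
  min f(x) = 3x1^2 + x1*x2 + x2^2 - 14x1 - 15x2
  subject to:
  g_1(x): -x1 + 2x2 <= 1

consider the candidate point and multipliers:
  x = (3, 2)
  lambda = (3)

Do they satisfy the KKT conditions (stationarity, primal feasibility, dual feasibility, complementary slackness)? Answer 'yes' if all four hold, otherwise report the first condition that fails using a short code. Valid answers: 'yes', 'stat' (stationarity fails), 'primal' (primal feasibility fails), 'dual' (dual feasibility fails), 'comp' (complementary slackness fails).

Gradient of f: grad f(x) = Q x + c = (6, -8)
Constraint values g_i(x) = a_i^T x - b_i:
  g_1((3, 2)) = 0
Stationarity residual: grad f(x) + sum_i lambda_i a_i = (3, -2)
  -> stationarity FAILS
Primal feasibility (all g_i <= 0): OK
Dual feasibility (all lambda_i >= 0): OK
Complementary slackness (lambda_i * g_i(x) = 0 for all i): OK

Verdict: the first failing condition is stationarity -> stat.

stat


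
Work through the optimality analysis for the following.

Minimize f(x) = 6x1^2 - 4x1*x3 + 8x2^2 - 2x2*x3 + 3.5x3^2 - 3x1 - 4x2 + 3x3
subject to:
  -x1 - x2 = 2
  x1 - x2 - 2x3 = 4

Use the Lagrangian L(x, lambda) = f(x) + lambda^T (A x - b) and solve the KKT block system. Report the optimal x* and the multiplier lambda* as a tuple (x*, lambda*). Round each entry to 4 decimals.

Form the Lagrangian:
  L(x, lambda) = (1/2) x^T Q x + c^T x + lambda^T (A x - b)
Stationarity (grad_x L = 0): Q x + c + A^T lambda = 0.
Primal feasibility: A x = b.

This gives the KKT block system:
  [ Q   A^T ] [ x     ]   [-c ]
  [ A    0  ] [ lambda ] = [ b ]

Solving the linear system:
  x*      = (-1.129, -0.871, -2.129)
  lambda* = (-10.8548, -2.8226)
  f(x*)   = 16.7419

x* = (-1.129, -0.871, -2.129), lambda* = (-10.8548, -2.8226)


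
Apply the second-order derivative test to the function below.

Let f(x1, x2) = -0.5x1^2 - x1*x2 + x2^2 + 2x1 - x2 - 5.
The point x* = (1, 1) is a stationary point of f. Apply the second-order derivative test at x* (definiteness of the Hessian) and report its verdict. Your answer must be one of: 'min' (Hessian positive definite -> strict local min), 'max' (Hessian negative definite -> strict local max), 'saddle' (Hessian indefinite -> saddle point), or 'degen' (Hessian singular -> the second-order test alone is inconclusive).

Compute the Hessian H = grad^2 f:
  H = [[-1, -1], [-1, 2]]
Verify stationarity: grad f(x*) = H x* + g = (0, 0).
Eigenvalues of H: -1.3028, 2.3028.
Eigenvalues have mixed signs, so H is indefinite -> x* is a saddle point.

saddle


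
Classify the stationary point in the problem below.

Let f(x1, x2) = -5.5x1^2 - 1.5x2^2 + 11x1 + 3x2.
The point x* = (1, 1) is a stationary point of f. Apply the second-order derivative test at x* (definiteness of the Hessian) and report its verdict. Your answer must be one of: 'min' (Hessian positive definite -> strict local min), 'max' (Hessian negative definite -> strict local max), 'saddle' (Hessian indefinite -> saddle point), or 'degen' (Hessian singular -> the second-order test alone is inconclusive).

Compute the Hessian H = grad^2 f:
  H = [[-11, 0], [0, -3]]
Verify stationarity: grad f(x*) = H x* + g = (0, 0).
Eigenvalues of H: -11, -3.
Both eigenvalues < 0, so H is negative definite -> x* is a strict local max.

max
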